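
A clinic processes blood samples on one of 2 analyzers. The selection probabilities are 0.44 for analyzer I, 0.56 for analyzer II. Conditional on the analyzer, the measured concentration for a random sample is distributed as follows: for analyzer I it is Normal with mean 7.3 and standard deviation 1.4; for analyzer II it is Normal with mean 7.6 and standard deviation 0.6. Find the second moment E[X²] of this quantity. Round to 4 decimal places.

56.8572

For each component E[X²] = Var + (mean)², giving I: 55.25; II: 58.12.
Overall E[X²] = 0.44·55.25 + 0.56·58.12 = 56.8572.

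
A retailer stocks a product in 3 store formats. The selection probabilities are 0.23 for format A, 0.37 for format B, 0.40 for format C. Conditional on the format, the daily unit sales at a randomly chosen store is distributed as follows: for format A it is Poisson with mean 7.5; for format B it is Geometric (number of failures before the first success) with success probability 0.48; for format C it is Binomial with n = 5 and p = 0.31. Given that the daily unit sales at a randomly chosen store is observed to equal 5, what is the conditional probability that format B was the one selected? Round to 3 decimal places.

0.204

Likelihoods P(X=5 | ·): A: 0.109375; B: 0.0182498; C: 0.00286292.
Posterior ∝ prior × likelihood. Numerator for B: 0.37·0.0182498 = 0.00675242.
Normalizing constant: 0.23·0.109375 + 0.37·0.0182498 + 0.4·0.00286292 = 0.0330537.
P(B | observation) = 0.00675242 / 0.0330537 = 0.204286.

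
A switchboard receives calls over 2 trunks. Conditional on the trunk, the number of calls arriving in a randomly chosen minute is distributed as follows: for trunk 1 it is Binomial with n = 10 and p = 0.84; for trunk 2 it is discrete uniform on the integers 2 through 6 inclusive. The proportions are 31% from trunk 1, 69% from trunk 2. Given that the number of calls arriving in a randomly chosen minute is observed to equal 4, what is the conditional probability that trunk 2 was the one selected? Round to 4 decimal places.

Likelihoods P(X=4 | ·): 1: 0.00175411; 2: 0.2.
Posterior ∝ prior × likelihood. Numerator for 2: 0.69·0.2 = 0.138.
Normalizing constant: 0.31·0.00175411 + 0.69·0.2 = 0.138544.
P(2 | observation) = 0.138 / 0.138544 = 0.996075.

0.9961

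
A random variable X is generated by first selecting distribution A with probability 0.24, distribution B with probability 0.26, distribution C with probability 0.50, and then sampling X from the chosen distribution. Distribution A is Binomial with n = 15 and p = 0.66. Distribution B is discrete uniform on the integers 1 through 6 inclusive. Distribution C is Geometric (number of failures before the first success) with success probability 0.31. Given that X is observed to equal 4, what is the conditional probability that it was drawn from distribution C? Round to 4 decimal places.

Likelihoods P(X=4 | ·): A: 0.00181793; B: 0.166667; C: 0.0702681.
Posterior ∝ prior × likelihood. Numerator for C: 0.5·0.0702681 = 0.035134.
Normalizing constant: 0.24·0.00181793 + 0.26·0.166667 + 0.5·0.0702681 = 0.0789037.
P(C | observation) = 0.035134 / 0.0789037 = 0.445278.

0.4453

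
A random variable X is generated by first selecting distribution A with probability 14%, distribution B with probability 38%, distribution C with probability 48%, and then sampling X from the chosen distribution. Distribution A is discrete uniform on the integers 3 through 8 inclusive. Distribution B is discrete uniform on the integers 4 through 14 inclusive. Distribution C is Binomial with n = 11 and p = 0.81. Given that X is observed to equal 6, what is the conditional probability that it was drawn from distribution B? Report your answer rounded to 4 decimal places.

Likelihoods P(X=6 | ·): A: 0.166667; B: 0.0909091; C: 0.0323087.
Posterior ∝ prior × likelihood. Numerator for B: 0.38·0.0909091 = 0.0345455.
Normalizing constant: 0.14·0.166667 + 0.38·0.0909091 + 0.48·0.0323087 = 0.073387.
P(B | observation) = 0.0345455 / 0.073387 = 0.47073.

0.4707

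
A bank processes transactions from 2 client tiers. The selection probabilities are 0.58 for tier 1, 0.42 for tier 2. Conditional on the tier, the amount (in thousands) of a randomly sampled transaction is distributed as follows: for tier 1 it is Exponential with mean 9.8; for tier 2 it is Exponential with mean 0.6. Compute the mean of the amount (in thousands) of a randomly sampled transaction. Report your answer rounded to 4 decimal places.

Component means — 1: 9.8; 2: 0.6.
E[X] = 0.58·9.8 + 0.42·0.6 = 5.936.

5.9360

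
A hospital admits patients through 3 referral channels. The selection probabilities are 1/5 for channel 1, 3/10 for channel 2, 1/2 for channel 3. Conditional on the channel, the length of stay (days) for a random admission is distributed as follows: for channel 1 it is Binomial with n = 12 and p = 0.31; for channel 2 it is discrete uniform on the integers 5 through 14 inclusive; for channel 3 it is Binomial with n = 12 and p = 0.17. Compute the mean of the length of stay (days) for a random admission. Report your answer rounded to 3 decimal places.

4.614

Component means — 1: 3.72; 2: 9.5; 3: 2.04.
E[X] = 0.2·3.72 + 0.3·9.5 + 0.5·2.04 = 4.614.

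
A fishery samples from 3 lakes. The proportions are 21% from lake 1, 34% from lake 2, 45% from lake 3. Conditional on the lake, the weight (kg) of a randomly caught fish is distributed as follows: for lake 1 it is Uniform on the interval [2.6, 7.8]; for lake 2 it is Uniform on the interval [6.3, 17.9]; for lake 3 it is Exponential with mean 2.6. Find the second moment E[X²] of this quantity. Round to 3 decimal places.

For each component E[X²] = Var + (mean)², giving 1: 29.2933; 2: 157.623; 3: 13.52.
Overall E[X²] = 0.21·29.2933 + 0.34·157.623 + 0.45·13.52 = 65.8275.

65.828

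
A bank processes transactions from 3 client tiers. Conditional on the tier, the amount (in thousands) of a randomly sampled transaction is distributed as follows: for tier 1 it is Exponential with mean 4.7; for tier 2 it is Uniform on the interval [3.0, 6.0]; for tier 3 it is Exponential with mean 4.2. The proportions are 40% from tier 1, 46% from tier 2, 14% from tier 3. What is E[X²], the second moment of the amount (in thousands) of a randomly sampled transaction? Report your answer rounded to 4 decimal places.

For each component E[X²] = Var + (mean)², giving 1: 44.18; 2: 21; 3: 35.28.
Overall E[X²] = 0.4·44.18 + 0.46·21 + 0.14·35.28 = 32.2712.

32.2712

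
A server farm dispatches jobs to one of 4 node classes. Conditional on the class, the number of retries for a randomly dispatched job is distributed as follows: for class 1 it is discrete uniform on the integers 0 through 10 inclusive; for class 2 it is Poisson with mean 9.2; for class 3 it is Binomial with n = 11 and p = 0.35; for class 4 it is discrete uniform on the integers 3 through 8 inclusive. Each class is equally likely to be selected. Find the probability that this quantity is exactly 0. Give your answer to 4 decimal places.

Conditional on each class, P(X = 0): 1: 0.0909091; 2: 0.000101039; 3: 0.00875078; 4: 0.
By total probability, P(X = 0) = 0.25·0.0909091 + 0.25·0.000101039 + 0.25·0.00875078 + 0.25·0 = 0.0249402.

0.0249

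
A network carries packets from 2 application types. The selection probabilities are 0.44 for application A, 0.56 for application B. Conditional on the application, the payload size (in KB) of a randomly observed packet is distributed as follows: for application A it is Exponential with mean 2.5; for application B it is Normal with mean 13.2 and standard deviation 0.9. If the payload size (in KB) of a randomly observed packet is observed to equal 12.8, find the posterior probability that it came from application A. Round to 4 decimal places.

0.0047

Likelihoods f(12.8 | ·): A: 0.00239041; B: 0.401582.
Posterior ∝ prior × likelihood. Numerator for A: 0.44·0.00239041 = 0.00105178.
Normalizing constant: 0.44·0.00239041 + 0.56·0.401582 = 0.225938.
P(A | observation) = 0.00105178 / 0.225938 = 0.00465518.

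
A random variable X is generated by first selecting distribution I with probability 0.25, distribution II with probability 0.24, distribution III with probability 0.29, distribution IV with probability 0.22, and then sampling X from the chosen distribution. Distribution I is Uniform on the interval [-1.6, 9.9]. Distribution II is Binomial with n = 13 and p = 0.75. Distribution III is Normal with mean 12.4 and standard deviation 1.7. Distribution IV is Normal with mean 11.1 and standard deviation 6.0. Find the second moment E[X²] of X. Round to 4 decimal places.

For each component E[X²] = Var + (mean)², giving I: 28.2433; II: 97.5; III: 156.65; IV: 159.21.
Overall E[X²] = 0.25·28.2433 + 0.24·97.5 + 0.29·156.65 + 0.22·159.21 = 110.916.

110.9155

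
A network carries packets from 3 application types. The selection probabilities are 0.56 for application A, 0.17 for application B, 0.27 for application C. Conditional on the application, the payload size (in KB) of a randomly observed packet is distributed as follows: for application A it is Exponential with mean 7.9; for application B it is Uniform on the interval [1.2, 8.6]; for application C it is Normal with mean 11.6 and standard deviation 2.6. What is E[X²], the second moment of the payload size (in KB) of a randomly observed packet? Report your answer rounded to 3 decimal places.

For each component E[X²] = Var + (mean)², giving A: 124.82; B: 28.5733; C: 141.32.
Overall E[X²] = 0.56·124.82 + 0.17·28.5733 + 0.27·141.32 = 112.913.

112.913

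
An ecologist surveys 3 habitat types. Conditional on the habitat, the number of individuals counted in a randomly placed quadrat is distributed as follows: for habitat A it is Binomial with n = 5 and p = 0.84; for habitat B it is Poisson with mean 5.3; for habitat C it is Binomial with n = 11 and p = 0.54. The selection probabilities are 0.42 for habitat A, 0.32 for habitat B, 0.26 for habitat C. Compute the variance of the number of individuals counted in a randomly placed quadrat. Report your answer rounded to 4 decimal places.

3.2160

Per component, A: μ=4.2, E[X²]=18.312; B: μ=5.3, E[X²]=33.39; C: μ=5.94, E[X²]=38.016.
E[X] = 0.42·4.2 + 0.32·5.3 + 0.26·5.94 = 5.0044.
E[X²] = 0.42·18.312 + 0.32·33.39 + 0.26·38.016 = 28.26.
Var(X) = E[X²] − (E[X])² = 28.26 − 25.044 = 3.21598.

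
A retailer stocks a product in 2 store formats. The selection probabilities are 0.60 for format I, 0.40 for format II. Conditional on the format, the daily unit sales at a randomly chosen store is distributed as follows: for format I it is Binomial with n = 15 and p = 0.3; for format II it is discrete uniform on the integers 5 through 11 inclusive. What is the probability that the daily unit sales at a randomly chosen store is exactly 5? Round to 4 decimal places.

0.1808

Conditional on each format, P(X = 5): I: 0.20613; II: 0.142857.
By total probability, P(X = 5) = 0.6·0.20613 + 0.4·0.142857 = 0.180821.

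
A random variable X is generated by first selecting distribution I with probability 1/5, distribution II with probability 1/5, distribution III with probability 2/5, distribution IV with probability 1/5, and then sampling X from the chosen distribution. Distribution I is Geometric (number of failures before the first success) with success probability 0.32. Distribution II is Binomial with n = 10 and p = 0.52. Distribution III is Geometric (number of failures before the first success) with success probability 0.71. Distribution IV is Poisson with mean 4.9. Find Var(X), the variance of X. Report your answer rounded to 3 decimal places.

Per component, I: μ=2.125, E[X²]=11.1562; II: μ=5.2, E[X²]=29.536; III: μ=0.408451, E[X²]=0.742115; IV: μ=4.9, E[X²]=28.91.
E[X] = 0.2·2.125 + 0.2·5.2 + 0.4·0.408451 + 0.2·4.9 = 2.60838.
E[X²] = 0.2·11.1562 + 0.2·29.536 + 0.4·0.742115 + 0.2·28.91 = 14.2173.
Var(X) = E[X²] − (E[X])² = 14.2173 − 6.80365 = 7.41365.

7.414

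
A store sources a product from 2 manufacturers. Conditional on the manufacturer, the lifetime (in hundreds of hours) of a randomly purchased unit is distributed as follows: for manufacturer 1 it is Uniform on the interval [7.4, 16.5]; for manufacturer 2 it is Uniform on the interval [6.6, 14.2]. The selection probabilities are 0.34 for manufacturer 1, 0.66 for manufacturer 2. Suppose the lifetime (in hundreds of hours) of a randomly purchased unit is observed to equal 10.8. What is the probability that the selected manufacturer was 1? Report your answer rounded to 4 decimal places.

Likelihoods f(10.8 | ·): 1: 0.10989; 2: 0.131579.
Posterior ∝ prior × likelihood. Numerator for 1: 0.34·0.10989 = 0.0373626.
Normalizing constant: 0.34·0.10989 + 0.66·0.131579 = 0.124205.
P(1 | observation) = 0.0373626 / 0.124205 = 0.300815.

0.3008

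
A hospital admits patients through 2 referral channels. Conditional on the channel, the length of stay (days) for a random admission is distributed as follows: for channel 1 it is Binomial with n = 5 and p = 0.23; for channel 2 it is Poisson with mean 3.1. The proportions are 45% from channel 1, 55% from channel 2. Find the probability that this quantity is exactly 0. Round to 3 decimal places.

Conditional on each channel, P(X = 0): 1: 0.270678; 2: 0.0450492.
By total probability, P(X = 0) = 0.45·0.270678 + 0.55·0.0450492 = 0.146582.

0.147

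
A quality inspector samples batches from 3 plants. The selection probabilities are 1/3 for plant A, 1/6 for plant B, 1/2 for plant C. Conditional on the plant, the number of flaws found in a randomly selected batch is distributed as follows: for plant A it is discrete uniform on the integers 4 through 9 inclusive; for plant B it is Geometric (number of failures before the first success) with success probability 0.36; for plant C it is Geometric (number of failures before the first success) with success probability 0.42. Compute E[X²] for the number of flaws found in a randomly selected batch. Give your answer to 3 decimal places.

For each component E[X²] = Var + (mean)², giving A: 45.1667; B: 8.09877; C: 5.19501.
Overall E[X²] = 0.333333·45.1667 + 0.166667·8.09877 + 0.5·5.19501 = 19.0029.

19.003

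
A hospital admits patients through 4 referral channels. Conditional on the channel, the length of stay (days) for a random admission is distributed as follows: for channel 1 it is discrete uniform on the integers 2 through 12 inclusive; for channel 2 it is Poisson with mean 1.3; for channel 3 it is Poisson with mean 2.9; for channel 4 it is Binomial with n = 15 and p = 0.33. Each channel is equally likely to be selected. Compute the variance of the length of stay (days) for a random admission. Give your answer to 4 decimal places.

8.9783

Per component, 1: μ=7, E[X²]=59; 2: μ=1.3, E[X²]=2.99; 3: μ=2.9, E[X²]=11.31; 4: μ=4.95, E[X²]=27.819.
E[X] = 0.25·7 + 0.25·1.3 + 0.25·2.9 + 0.25·4.95 = 4.0375.
E[X²] = 0.25·59 + 0.25·2.99 + 0.25·11.31 + 0.25·27.819 = 25.2797.
Var(X) = E[X²] − (E[X])² = 25.2797 − 16.3014 = 8.97834.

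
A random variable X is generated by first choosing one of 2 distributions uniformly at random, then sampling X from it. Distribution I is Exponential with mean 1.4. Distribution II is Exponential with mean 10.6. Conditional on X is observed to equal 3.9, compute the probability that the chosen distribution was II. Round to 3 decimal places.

0.597

Likelihoods f(3.9 | ·): I: 0.0440607; II: 0.065299.
Posterior ∝ prior × likelihood. Numerator for II: 0.5·0.065299 = 0.0326495.
Normalizing constant: 0.5·0.0440607 + 0.5·0.065299 = 0.0546799.
P(II | observation) = 0.0326495 / 0.0546799 = 0.597103.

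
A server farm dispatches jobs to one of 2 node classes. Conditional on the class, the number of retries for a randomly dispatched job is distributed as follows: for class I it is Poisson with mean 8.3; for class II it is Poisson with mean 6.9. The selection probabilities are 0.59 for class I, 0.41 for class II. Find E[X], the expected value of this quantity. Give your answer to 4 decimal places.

7.7260

Component means — I: 8.3; II: 6.9.
E[X] = 0.59·8.3 + 0.41·6.9 = 7.726.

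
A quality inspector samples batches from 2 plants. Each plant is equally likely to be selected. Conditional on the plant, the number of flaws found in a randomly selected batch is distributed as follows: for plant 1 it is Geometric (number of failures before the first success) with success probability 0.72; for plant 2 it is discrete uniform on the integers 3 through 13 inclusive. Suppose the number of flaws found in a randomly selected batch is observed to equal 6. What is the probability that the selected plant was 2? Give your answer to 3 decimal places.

Likelihoods P(X=6 | ·): 1: 0.000346961; 2: 0.0909091.
Posterior ∝ prior × likelihood. Numerator for 2: 0.5·0.0909091 = 0.0454545.
Normalizing constant: 0.5·0.000346961 + 0.5·0.0909091 = 0.045628.
P(2 | observation) = 0.0454545 / 0.045628 = 0.996198.

0.996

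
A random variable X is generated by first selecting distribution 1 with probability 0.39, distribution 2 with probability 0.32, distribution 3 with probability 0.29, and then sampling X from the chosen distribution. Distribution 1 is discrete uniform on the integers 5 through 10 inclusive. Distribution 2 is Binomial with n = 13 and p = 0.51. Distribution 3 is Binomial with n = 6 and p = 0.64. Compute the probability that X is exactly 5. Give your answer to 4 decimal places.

0.1795

Conditional on each component, P(X = 5): 1: 0.166667; 2: 0.14757; 3: 0.231928.
By total probability, P(X = 5) = 0.39·0.166667 + 0.32·0.14757 + 0.29·0.231928 = 0.179482.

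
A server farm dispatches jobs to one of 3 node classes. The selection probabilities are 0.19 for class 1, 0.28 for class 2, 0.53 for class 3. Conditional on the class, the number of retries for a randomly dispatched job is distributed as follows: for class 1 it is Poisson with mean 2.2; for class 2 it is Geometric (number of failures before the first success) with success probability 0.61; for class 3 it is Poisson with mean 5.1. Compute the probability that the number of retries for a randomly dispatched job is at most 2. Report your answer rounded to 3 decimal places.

Conditional on each class, P(X ≤ 2): 1: 0.622714; 2: 0.940681; 3: 0.116478.
By total probability, P(X ≤ 2) = 0.19·0.622714 + 0.28·0.940681 + 0.53·0.116478 = 0.44344.

0.443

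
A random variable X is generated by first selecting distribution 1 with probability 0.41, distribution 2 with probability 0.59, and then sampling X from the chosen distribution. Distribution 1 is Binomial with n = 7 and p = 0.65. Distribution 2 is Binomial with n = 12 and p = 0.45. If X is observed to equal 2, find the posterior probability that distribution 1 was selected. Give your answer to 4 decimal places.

0.4889

Likelihoods P(X=2 | ·): 1: 0.0466; 2: 0.0338529.
Posterior ∝ prior × likelihood. Numerator for 1: 0.41·0.0466 = 0.019106.
Normalizing constant: 0.41·0.0466 + 0.59·0.0338529 = 0.0390792.
P(1 | observation) = 0.019106 / 0.0390792 = 0.488905.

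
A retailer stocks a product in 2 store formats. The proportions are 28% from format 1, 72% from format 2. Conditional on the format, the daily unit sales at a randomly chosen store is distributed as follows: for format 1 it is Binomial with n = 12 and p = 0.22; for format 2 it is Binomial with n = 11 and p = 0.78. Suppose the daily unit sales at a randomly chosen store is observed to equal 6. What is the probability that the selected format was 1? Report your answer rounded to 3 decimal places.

Likelihoods P(X=6 | ·): 1: 0.0235926; 2: 0.0536195.
Posterior ∝ prior × likelihood. Numerator for 1: 0.28·0.0235926 = 0.00660593.
Normalizing constant: 0.28·0.0235926 + 0.72·0.0536195 = 0.045212.
P(1 | observation) = 0.00660593 / 0.045212 = 0.14611.

0.146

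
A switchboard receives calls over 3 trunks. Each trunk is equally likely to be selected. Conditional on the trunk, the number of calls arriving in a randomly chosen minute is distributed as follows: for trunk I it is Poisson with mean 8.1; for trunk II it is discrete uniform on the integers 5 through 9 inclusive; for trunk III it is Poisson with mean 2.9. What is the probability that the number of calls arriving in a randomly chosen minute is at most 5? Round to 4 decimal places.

0.4360

Conditional on each trunk, P(X ≤ 5): I: 0.182246; II: 0.2; III: 0.925826.
By total probability, P(X ≤ 5) = 0.333333·0.182246 + 0.333333·0.2 + 0.333333·0.925826 = 0.436024.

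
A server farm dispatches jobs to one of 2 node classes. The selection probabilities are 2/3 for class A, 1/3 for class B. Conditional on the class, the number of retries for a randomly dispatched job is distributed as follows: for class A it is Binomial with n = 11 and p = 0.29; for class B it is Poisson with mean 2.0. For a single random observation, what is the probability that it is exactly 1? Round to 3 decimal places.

0.159

Conditional on each class, P(X = 1): A: 0.103842; B: 0.270671.
By total probability, P(X = 1) = 0.666667·0.103842 + 0.333333·0.270671 = 0.159452.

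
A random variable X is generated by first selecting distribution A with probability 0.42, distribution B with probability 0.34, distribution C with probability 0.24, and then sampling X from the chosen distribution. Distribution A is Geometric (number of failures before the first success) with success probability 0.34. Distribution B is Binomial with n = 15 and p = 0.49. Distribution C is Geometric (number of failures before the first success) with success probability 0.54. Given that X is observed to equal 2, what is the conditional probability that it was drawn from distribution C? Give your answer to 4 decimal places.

Likelihoods P(X=2 | ·): A: 0.148104; B: 0.00398101; C: 0.114264.
Posterior ∝ prior × likelihood. Numerator for C: 0.24·0.114264 = 0.0274234.
Normalizing constant: 0.42·0.148104 + 0.34·0.00398101 + 0.24·0.114264 = 0.0909806.
P(C | observation) = 0.0274234 / 0.0909806 = 0.30142.

0.3014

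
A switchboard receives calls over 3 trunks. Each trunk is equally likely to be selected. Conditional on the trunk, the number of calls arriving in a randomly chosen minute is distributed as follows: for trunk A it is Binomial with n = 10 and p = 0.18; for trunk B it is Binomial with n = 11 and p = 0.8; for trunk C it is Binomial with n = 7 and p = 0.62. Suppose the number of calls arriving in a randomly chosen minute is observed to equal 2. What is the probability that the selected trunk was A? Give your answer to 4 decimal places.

Likelihoods P(X=2 | ·): A: 0.298036; B: 1.80224e-05; C: 0.0639618.
Posterior ∝ prior × likelihood. Numerator for A: 0.333333·0.298036 = 0.0993452.
Normalizing constant: 0.333333·0.298036 + 0.333333·1.80224e-05 + 0.333333·0.0639618 = 0.120672.
P(A | observation) = 0.0993452 / 0.120672 = 0.823268.

0.8233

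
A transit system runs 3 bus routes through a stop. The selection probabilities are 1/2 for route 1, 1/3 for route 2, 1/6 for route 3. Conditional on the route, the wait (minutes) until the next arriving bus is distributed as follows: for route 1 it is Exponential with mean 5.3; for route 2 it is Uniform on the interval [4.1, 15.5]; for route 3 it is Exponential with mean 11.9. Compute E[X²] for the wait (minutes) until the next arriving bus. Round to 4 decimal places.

110.9167

For each component E[X²] = Var + (mean)², giving 1: 56.18; 2: 106.87; 3: 283.22.
Overall E[X²] = 0.5·56.18 + 0.333333·106.87 + 0.166667·283.22 = 110.917.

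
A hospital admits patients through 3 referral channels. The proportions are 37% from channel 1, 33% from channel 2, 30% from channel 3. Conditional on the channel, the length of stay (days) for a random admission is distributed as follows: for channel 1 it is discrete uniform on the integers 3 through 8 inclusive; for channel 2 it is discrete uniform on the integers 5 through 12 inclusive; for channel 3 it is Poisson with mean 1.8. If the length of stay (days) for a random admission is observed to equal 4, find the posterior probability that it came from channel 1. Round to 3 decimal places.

Likelihoods P(X=4 | ·): 1: 0.166667; 2: 0; 3: 0.0723017.
Posterior ∝ prior × likelihood. Numerator for 1: 0.37·0.166667 = 0.0616667.
Normalizing constant: 0.37·0.166667 + 0.33·0 + 0.3·0.0723017 = 0.0833572.
P(1 | observation) = 0.0616667 / 0.0833572 = 0.739788.

0.740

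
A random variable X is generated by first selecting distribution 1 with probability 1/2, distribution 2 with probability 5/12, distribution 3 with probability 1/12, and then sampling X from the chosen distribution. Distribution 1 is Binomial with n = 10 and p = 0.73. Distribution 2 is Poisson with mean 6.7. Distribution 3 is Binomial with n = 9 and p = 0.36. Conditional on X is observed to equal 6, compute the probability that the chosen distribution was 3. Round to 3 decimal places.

Likelihoods P(X=6 | ·): 1: 0.168893; 2: 0.154648; 3: 0.047933.
Posterior ∝ prior × likelihood. Numerator for 3: 0.0833333·0.047933 = 0.00399441.
Normalizing constant: 0.5·0.168893 + 0.416667·0.154648 + 0.0833333·0.047933 = 0.152877.
P(3 | observation) = 0.00399441 / 0.152877 = 0.0261282.

0.026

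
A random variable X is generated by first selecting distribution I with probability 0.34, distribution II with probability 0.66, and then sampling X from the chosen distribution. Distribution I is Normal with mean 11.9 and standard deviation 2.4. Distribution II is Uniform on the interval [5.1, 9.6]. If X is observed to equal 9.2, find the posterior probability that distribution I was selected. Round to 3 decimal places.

0.170

Likelihoods f(9.2 | ·): I: 0.0882819; II: 0.222222.
Posterior ∝ prior × likelihood. Numerator for I: 0.34·0.0882819 = 0.0300159.
Normalizing constant: 0.34·0.0882819 + 0.66·0.222222 = 0.176683.
P(I | observation) = 0.0300159 / 0.176683 = 0.169886.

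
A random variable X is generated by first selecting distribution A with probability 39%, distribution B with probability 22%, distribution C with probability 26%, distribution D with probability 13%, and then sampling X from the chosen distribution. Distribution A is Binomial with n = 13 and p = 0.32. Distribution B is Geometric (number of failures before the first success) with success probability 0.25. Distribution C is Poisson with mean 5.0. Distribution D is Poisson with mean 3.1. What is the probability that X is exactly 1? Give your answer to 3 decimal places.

Conditional on each component, P(X = 1): A: 0.0406631; B: 0.1875; C: 0.0336897; D: 0.139653.
By total probability, P(X = 1) = 0.39·0.0406631 + 0.22·0.1875 + 0.26·0.0336897 + 0.13·0.139653 = 0.0840228.

0.084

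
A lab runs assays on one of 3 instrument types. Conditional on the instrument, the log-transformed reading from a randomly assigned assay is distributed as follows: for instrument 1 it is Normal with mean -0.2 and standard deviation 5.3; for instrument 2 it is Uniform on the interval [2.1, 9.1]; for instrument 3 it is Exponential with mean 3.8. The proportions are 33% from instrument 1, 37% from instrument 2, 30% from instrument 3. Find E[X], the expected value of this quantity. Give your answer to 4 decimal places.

Component means — 1: -0.2; 2: 5.6; 3: 3.8.
E[X] = 0.33·-0.2 + 0.37·5.6 + 0.3·3.8 = 3.146.

3.1460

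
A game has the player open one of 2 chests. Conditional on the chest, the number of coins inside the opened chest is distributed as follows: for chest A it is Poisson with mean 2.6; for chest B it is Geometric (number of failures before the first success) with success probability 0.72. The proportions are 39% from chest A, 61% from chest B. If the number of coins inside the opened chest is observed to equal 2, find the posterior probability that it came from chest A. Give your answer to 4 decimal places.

Likelihoods P(X=2 | ·): A: 0.251045; B: 0.056448.
Posterior ∝ prior × likelihood. Numerator for A: 0.39·0.251045 = 0.0979074.
Normalizing constant: 0.39·0.251045 + 0.61·0.056448 = 0.132341.
P(A | observation) = 0.0979074 / 0.132341 = 0.739813.

0.7398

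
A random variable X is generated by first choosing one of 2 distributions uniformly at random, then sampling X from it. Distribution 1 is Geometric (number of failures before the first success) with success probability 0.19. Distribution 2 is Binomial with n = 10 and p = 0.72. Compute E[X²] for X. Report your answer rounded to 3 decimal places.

47.234

For each component E[X²] = Var + (mean)², giving 1: 40.6122; 2: 53.856.
Overall E[X²] = 0.5·40.6122 + 0.5·53.856 = 47.2341.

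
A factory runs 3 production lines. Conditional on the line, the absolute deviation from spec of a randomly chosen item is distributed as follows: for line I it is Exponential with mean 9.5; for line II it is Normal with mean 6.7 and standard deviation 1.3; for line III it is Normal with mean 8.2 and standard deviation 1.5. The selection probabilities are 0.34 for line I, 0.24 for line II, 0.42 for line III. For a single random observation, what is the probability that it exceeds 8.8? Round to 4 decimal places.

0.2921

Conditional on each line, P(X > 8.8): I: 0.39601; II: 0.0531137; III: 0.344578.
By total probability, P(X > 8.8) = 0.34·0.39601 + 0.24·0.0531137 + 0.42·0.344578 = 0.292114.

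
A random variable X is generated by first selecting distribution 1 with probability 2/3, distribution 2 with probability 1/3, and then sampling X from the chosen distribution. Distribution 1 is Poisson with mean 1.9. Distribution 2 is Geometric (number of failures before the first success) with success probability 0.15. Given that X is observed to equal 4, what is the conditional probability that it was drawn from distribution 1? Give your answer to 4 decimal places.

0.6747

Likelihoods P(X=4 | ·): 1: 0.0812164; 2: 0.0783009.
Posterior ∝ prior × likelihood. Numerator for 1: 0.666667·0.0812164 = 0.0541443.
Normalizing constant: 0.666667·0.0812164 + 0.333333·0.0783009 = 0.0802446.
P(1 | observation) = 0.0541443 / 0.0802446 = 0.67474.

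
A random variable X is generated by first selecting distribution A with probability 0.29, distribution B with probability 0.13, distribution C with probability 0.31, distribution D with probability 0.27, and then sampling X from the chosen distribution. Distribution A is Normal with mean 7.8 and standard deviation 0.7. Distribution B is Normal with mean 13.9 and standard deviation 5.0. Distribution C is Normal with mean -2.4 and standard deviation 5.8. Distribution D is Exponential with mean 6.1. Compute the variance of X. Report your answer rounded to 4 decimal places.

Per component, A: μ=7.8, E[X²]=61.33; B: μ=13.9, E[X²]=218.21; C: μ=-2.4, E[X²]=39.4; D: μ=6.1, E[X²]=74.42.
E[X] = 0.29·7.8 + 0.13·13.9 + 0.31·-2.4 + 0.27·6.1 = 4.972.
E[X²] = 0.29·61.33 + 0.13·218.21 + 0.31·39.4 + 0.27·74.42 = 78.4604.
Var(X) = E[X²] − (E[X])² = 78.4604 − 24.7208 = 53.7396.

53.7396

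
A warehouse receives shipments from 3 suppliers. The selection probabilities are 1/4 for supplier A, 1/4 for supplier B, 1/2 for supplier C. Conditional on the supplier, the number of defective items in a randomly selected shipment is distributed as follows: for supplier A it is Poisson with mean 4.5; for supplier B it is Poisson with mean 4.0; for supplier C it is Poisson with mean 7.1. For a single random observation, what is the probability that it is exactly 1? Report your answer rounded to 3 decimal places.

Conditional on each supplier, P(X = 1): A: 0.0499905; B: 0.0732626; C: 0.00585824.
By total probability, P(X = 1) = 0.25·0.0499905 + 0.25·0.0732626 + 0.5·0.00585824 = 0.0337424.

0.034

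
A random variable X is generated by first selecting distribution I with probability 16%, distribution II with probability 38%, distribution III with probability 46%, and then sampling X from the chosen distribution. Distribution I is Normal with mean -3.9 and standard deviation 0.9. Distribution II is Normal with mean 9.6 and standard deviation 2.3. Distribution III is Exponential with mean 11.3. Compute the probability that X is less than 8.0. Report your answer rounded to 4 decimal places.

0.4858

Conditional on each component, P(X < 8.0): I: 1; II: 0.243323; III: 0.507354.
By total probability, P(X < 8.0) = 0.16·1 + 0.38·0.243323 + 0.46·0.507354 = 0.485846.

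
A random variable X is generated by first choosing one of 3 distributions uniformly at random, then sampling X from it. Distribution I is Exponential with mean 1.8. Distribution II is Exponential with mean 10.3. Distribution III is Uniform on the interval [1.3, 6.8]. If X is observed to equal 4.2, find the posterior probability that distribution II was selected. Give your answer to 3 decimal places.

0.215

Likelihoods f(4.2 | ·): I: 0.0538733; II: 0.0645761; III: 0.181818.
Posterior ∝ prior × likelihood. Numerator for II: 0.333333·0.0645761 = 0.0215254.
Normalizing constant: 0.333333·0.0538733 + 0.333333·0.0645761 + 0.333333·0.181818 = 0.100089.
P(II | observation) = 0.0215254 / 0.100089 = 0.215062.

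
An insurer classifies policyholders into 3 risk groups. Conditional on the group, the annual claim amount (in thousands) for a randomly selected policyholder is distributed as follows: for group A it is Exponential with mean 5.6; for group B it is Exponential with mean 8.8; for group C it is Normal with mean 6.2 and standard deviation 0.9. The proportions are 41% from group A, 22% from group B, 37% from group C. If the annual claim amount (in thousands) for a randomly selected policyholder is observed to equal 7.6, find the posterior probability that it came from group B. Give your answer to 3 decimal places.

0.135

Likelihoods f(7.6 | ·): A: 0.0459634; B: 0.0479121; C: 0.132198.
Posterior ∝ prior × likelihood. Numerator for B: 0.22·0.0479121 = 0.0105407.
Normalizing constant: 0.41·0.0459634 + 0.22·0.0479121 + 0.37·0.132198 = 0.0782989.
P(B | observation) = 0.0105407 / 0.0782989 = 0.134621.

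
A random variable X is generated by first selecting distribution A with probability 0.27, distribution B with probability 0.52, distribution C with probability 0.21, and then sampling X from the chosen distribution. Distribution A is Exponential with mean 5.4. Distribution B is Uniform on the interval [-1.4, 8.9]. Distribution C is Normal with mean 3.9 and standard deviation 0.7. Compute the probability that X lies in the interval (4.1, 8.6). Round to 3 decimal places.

Conditional on each component, P(4.1 < X < 8.6): A: 0.264615; B: 0.436893; C: 0.387548.
By total probability, P(4.1 < X < 8.6) = 0.27·0.264615 + 0.52·0.436893 + 0.21·0.387548 = 0.380016.

0.380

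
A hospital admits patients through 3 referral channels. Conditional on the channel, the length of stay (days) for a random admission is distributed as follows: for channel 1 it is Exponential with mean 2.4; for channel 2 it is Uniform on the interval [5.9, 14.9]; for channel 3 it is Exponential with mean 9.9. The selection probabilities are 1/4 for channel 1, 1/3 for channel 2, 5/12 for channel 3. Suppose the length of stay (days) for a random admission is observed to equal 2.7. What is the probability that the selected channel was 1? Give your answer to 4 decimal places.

0.5135

Likelihoods f(2.7 | ·): 1: 0.135272; 2: 0; 3: 0.076899.
Posterior ∝ prior × likelihood. Numerator for 1: 0.25·0.135272 = 0.033818.
Normalizing constant: 0.25·0.135272 + 0.333333·0 + 0.416667·0.076899 = 0.0658592.
P(1 | observation) = 0.033818 / 0.0658592 = 0.513489.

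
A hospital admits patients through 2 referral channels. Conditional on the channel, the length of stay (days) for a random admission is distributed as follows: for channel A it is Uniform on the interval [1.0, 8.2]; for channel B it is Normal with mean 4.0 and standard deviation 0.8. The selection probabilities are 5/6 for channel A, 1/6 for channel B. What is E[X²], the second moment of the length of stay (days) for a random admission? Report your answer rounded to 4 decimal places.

For each component E[X²] = Var + (mean)², giving A: 25.48; B: 16.64.
Overall E[X²] = 0.833333·25.48 + 0.166667·16.64 = 24.0067.

24.0067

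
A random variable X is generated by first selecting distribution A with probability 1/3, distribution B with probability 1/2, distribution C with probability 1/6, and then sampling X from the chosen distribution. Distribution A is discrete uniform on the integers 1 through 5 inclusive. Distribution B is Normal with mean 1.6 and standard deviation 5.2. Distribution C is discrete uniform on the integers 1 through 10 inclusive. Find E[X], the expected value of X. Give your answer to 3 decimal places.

Component means — A: 3; B: 1.6; C: 5.5.
E[X] = 0.333333·3 + 0.5·1.6 + 0.166667·5.5 = 2.71667.

2.717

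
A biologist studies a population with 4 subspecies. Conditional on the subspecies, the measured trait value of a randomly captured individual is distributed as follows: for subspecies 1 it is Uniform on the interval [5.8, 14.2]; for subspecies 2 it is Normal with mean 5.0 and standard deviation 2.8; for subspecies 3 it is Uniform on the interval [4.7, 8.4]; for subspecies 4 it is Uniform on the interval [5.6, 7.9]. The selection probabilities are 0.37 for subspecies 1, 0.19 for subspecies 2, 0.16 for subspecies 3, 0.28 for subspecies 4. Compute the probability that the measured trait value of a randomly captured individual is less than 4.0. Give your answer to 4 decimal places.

Conditional on each subspecies, P(X < 4.0): 1: 0; 2: 0.360492; 3: 0; 4: 0.
By total probability, P(X < 4.0) = 0.37·0 + 0.19·0.360492 + 0.16·0 + 0.28·0 = 0.0684936.

0.0685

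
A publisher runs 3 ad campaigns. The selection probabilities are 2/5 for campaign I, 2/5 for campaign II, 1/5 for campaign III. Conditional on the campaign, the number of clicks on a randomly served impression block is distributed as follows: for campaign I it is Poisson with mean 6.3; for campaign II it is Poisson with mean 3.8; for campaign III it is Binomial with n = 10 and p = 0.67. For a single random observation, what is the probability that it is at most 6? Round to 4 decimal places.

0.6733

Conditional on each campaign, P(X ≤ 6): I: 0.558233; II: 0.909108; III: 0.431632.
By total probability, P(X ≤ 6) = 0.4·0.558233 + 0.4·0.909108 + 0.2·0.431632 = 0.673263.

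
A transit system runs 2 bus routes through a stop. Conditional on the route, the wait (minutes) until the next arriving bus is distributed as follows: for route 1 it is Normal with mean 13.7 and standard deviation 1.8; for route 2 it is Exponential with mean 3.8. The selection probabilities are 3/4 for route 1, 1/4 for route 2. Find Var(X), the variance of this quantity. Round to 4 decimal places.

24.4169

Per component, 1: μ=13.7, E[X²]=190.93; 2: μ=3.8, E[X²]=28.88.
E[X] = 0.75·13.7 + 0.25·3.8 = 11.225.
E[X²] = 0.75·190.93 + 0.25·28.88 = 150.417.
Var(X) = E[X²] − (E[X])² = 150.417 − 126.001 = 24.4169.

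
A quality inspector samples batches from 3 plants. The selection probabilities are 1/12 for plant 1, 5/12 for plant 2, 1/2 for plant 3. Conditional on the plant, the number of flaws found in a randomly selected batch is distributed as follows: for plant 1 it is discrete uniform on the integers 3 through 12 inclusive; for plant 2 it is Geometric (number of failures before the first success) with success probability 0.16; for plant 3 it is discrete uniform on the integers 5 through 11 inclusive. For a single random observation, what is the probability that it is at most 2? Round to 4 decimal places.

Conditional on each plant, P(X ≤ 2): 1: 0; 2: 0.407296; 3: 0.
By total probability, P(X ≤ 2) = 0.0833333·0 + 0.416667·0.407296 + 0.5·0 = 0.169707.

0.1697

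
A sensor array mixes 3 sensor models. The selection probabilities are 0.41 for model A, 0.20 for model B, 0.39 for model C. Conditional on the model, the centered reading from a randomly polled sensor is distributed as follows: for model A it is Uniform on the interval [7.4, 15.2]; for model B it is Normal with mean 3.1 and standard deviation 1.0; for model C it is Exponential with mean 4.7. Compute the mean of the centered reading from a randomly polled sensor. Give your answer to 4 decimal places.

7.0860

Component means — A: 11.3; B: 3.1; C: 4.7.
E[X] = 0.41·11.3 + 0.2·3.1 + 0.39·4.7 = 7.086.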